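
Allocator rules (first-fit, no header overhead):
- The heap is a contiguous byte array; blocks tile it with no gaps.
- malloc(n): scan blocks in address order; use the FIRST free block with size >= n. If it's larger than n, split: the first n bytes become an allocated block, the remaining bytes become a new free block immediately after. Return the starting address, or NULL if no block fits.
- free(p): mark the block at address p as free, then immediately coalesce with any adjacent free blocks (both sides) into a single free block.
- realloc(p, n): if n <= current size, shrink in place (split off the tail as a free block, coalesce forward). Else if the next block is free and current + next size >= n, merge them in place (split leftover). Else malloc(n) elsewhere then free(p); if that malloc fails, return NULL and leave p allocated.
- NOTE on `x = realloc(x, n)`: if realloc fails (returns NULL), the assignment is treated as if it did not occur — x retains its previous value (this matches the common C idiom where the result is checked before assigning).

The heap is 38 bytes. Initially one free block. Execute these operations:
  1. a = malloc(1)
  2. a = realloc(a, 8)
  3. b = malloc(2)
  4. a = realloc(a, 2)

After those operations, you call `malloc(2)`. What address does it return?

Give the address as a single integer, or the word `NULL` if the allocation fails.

Answer: 2

Derivation:
Op 1: a = malloc(1) -> a = 0; heap: [0-0 ALLOC][1-37 FREE]
Op 2: a = realloc(a, 8) -> a = 0; heap: [0-7 ALLOC][8-37 FREE]
Op 3: b = malloc(2) -> b = 8; heap: [0-7 ALLOC][8-9 ALLOC][10-37 FREE]
Op 4: a = realloc(a, 2) -> a = 0; heap: [0-1 ALLOC][2-7 FREE][8-9 ALLOC][10-37 FREE]
malloc(2): first-fit scan over [0-1 ALLOC][2-7 FREE][8-9 ALLOC][10-37 FREE] -> 2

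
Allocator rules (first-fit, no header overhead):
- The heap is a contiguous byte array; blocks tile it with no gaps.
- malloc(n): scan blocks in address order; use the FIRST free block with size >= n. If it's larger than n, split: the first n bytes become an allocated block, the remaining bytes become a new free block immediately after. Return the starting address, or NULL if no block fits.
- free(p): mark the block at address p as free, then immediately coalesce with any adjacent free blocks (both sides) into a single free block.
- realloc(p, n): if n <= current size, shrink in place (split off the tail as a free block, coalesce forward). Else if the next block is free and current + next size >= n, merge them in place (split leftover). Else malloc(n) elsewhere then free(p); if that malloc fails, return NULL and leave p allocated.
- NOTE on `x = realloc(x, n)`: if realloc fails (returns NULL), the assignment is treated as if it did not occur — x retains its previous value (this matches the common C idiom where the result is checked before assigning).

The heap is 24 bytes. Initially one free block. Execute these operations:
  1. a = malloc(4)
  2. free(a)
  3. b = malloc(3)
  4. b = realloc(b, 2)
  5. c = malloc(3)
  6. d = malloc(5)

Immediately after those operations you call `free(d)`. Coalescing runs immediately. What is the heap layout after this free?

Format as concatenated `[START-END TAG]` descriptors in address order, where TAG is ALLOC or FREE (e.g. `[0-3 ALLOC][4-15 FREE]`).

Op 1: a = malloc(4) -> a = 0; heap: [0-3 ALLOC][4-23 FREE]
Op 2: free(a) -> (freed a); heap: [0-23 FREE]
Op 3: b = malloc(3) -> b = 0; heap: [0-2 ALLOC][3-23 FREE]
Op 4: b = realloc(b, 2) -> b = 0; heap: [0-1 ALLOC][2-23 FREE]
Op 5: c = malloc(3) -> c = 2; heap: [0-1 ALLOC][2-4 ALLOC][5-23 FREE]
Op 6: d = malloc(5) -> d = 5; heap: [0-1 ALLOC][2-4 ALLOC][5-9 ALLOC][10-23 FREE]
free(d): d = 5 -> block [5-9 ALLOC]; mark free, coalesce with adjacent free neighbors -> [0-1 ALLOC][2-4 ALLOC][5-23 FREE]

Answer: [0-1 ALLOC][2-4 ALLOC][5-23 FREE]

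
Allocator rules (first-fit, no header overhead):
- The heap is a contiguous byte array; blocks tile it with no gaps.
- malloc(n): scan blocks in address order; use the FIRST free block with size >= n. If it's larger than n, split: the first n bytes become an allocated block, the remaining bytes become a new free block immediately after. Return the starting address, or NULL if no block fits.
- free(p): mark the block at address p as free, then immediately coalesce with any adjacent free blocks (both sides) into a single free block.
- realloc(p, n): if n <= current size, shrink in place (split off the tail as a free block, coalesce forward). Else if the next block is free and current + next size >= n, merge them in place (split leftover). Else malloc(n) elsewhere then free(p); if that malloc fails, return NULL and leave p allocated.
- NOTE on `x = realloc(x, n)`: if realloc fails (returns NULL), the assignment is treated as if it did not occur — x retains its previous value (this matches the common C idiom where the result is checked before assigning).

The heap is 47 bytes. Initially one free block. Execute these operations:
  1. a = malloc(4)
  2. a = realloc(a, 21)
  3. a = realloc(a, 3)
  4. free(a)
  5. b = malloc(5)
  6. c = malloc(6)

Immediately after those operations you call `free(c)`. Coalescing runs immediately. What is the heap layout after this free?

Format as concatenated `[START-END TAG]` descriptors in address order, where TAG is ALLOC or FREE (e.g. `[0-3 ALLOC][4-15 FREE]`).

Op 1: a = malloc(4) -> a = 0; heap: [0-3 ALLOC][4-46 FREE]
Op 2: a = realloc(a, 21) -> a = 0; heap: [0-20 ALLOC][21-46 FREE]
Op 3: a = realloc(a, 3) -> a = 0; heap: [0-2 ALLOC][3-46 FREE]
Op 4: free(a) -> (freed a); heap: [0-46 FREE]
Op 5: b = malloc(5) -> b = 0; heap: [0-4 ALLOC][5-46 FREE]
Op 6: c = malloc(6) -> c = 5; heap: [0-4 ALLOC][5-10 ALLOC][11-46 FREE]
free(c): c = 5 -> block [5-10 ALLOC]; mark free, coalesce with adjacent free neighbors -> [0-4 ALLOC][5-46 FREE]

Answer: [0-4 ALLOC][5-46 FREE]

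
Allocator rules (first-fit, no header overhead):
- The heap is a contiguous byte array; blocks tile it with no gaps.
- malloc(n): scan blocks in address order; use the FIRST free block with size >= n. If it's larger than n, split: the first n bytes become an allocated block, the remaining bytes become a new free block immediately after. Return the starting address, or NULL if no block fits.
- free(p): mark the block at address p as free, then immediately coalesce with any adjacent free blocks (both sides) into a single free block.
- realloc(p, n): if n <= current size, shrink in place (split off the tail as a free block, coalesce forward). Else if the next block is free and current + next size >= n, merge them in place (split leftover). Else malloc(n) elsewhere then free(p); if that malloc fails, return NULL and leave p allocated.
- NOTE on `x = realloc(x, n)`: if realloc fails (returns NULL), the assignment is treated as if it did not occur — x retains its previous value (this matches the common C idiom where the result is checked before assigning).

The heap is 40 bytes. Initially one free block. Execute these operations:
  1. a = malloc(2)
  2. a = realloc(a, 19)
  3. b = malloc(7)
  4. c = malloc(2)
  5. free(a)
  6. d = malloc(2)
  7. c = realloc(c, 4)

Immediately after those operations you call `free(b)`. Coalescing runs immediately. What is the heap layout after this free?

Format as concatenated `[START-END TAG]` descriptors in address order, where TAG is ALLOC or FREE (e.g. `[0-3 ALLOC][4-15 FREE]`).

Answer: [0-1 ALLOC][2-25 FREE][26-29 ALLOC][30-39 FREE]

Derivation:
Op 1: a = malloc(2) -> a = 0; heap: [0-1 ALLOC][2-39 FREE]
Op 2: a = realloc(a, 19) -> a = 0; heap: [0-18 ALLOC][19-39 FREE]
Op 3: b = malloc(7) -> b = 19; heap: [0-18 ALLOC][19-25 ALLOC][26-39 FREE]
Op 4: c = malloc(2) -> c = 26; heap: [0-18 ALLOC][19-25 ALLOC][26-27 ALLOC][28-39 FREE]
Op 5: free(a) -> (freed a); heap: [0-18 FREE][19-25 ALLOC][26-27 ALLOC][28-39 FREE]
Op 6: d = malloc(2) -> d = 0; heap: [0-1 ALLOC][2-18 FREE][19-25 ALLOC][26-27 ALLOC][28-39 FREE]
Op 7: c = realloc(c, 4) -> c = 26; heap: [0-1 ALLOC][2-18 FREE][19-25 ALLOC][26-29 ALLOC][30-39 FREE]
free(b): b = 19 -> block [19-25 ALLOC]; mark free, coalesce with adjacent free neighbors -> [0-1 ALLOC][2-25 FREE][26-29 ALLOC][30-39 FREE]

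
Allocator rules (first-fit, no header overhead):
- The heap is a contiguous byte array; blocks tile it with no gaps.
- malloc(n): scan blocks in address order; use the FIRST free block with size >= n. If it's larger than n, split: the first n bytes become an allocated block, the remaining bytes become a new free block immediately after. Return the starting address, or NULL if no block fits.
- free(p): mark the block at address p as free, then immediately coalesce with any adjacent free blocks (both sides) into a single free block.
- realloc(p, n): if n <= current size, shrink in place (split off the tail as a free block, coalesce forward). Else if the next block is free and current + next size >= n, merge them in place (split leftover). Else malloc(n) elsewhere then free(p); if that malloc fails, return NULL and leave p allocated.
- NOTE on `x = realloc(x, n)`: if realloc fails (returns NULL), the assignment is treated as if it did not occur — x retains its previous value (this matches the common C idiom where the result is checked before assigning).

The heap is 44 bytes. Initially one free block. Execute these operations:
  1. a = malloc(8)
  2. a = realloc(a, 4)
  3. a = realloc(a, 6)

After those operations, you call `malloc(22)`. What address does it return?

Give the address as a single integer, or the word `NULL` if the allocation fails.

Op 1: a = malloc(8) -> a = 0; heap: [0-7 ALLOC][8-43 FREE]
Op 2: a = realloc(a, 4) -> a = 0; heap: [0-3 ALLOC][4-43 FREE]
Op 3: a = realloc(a, 6) -> a = 0; heap: [0-5 ALLOC][6-43 FREE]
malloc(22): first-fit scan over [0-5 ALLOC][6-43 FREE] -> 6

Answer: 6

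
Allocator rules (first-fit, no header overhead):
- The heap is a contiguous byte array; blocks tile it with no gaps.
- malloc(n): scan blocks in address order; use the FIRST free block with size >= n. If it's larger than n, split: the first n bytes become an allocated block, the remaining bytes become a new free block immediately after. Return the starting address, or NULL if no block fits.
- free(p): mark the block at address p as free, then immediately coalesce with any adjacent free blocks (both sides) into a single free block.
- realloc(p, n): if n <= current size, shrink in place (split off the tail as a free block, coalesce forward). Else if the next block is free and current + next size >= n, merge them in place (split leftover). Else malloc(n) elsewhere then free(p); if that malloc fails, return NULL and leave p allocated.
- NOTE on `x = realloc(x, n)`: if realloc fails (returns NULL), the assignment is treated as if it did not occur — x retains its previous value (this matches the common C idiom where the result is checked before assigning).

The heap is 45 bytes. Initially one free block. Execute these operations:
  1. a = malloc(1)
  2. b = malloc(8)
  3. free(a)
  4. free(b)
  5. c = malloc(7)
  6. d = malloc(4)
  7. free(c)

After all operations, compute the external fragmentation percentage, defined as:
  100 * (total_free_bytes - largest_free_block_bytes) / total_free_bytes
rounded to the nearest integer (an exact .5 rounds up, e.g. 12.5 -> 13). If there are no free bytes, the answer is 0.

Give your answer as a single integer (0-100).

Answer: 17

Derivation:
Op 1: a = malloc(1) -> a = 0; heap: [0-0 ALLOC][1-44 FREE]
Op 2: b = malloc(8) -> b = 1; heap: [0-0 ALLOC][1-8 ALLOC][9-44 FREE]
Op 3: free(a) -> (freed a); heap: [0-0 FREE][1-8 ALLOC][9-44 FREE]
Op 4: free(b) -> (freed b); heap: [0-44 FREE]
Op 5: c = malloc(7) -> c = 0; heap: [0-6 ALLOC][7-44 FREE]
Op 6: d = malloc(4) -> d = 7; heap: [0-6 ALLOC][7-10 ALLOC][11-44 FREE]
Op 7: free(c) -> (freed c); heap: [0-6 FREE][7-10 ALLOC][11-44 FREE]
Free blocks: [7 34] total_free=41 largest=34 -> 100*(41-34)/41 = 700/41 ≈ 17.073 -> rounds to 17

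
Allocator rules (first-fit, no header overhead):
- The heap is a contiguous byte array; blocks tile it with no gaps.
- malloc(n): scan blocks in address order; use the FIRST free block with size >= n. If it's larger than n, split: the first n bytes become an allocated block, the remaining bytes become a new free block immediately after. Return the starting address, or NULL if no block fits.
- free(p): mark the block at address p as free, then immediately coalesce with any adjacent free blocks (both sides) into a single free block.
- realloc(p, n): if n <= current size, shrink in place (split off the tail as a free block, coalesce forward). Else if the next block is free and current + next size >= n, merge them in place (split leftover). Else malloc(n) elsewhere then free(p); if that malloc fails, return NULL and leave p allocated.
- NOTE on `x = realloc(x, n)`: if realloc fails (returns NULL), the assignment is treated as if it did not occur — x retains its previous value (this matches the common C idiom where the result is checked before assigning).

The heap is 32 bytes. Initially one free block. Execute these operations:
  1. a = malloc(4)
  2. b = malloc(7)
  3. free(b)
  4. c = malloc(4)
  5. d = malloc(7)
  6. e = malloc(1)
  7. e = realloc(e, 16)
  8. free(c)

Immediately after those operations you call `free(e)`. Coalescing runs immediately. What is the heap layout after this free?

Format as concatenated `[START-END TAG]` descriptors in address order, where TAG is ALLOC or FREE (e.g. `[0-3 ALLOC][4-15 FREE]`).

Answer: [0-3 ALLOC][4-7 FREE][8-14 ALLOC][15-31 FREE]

Derivation:
Op 1: a = malloc(4) -> a = 0; heap: [0-3 ALLOC][4-31 FREE]
Op 2: b = malloc(7) -> b = 4; heap: [0-3 ALLOC][4-10 ALLOC][11-31 FREE]
Op 3: free(b) -> (freed b); heap: [0-3 ALLOC][4-31 FREE]
Op 4: c = malloc(4) -> c = 4; heap: [0-3 ALLOC][4-7 ALLOC][8-31 FREE]
Op 5: d = malloc(7) -> d = 8; heap: [0-3 ALLOC][4-7 ALLOC][8-14 ALLOC][15-31 FREE]
Op 6: e = malloc(1) -> e = 15; heap: [0-3 ALLOC][4-7 ALLOC][8-14 ALLOC][15-15 ALLOC][16-31 FREE]
Op 7: e = realloc(e, 16) -> e = 15; heap: [0-3 ALLOC][4-7 ALLOC][8-14 ALLOC][15-30 ALLOC][31-31 FREE]
Op 8: free(c) -> (freed c); heap: [0-3 ALLOC][4-7 FREE][8-14 ALLOC][15-30 ALLOC][31-31 FREE]
free(e): e = 15 -> block [15-30 ALLOC]; mark free, coalesce with adjacent free neighbors -> [0-3 ALLOC][4-7 FREE][8-14 ALLOC][15-31 FREE]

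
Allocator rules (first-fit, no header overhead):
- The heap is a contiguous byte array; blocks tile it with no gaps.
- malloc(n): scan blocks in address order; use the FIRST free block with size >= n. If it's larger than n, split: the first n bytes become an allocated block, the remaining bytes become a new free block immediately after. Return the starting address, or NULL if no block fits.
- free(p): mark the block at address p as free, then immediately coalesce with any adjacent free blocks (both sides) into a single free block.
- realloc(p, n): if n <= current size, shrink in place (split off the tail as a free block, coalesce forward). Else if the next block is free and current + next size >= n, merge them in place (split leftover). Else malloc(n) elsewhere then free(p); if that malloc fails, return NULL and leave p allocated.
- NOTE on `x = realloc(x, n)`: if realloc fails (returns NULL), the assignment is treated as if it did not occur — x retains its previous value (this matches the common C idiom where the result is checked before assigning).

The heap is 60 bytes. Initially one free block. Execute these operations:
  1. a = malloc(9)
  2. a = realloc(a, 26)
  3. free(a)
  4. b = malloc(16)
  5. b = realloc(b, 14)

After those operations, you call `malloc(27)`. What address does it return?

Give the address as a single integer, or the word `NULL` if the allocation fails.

Op 1: a = malloc(9) -> a = 0; heap: [0-8 ALLOC][9-59 FREE]
Op 2: a = realloc(a, 26) -> a = 0; heap: [0-25 ALLOC][26-59 FREE]
Op 3: free(a) -> (freed a); heap: [0-59 FREE]
Op 4: b = malloc(16) -> b = 0; heap: [0-15 ALLOC][16-59 FREE]
Op 5: b = realloc(b, 14) -> b = 0; heap: [0-13 ALLOC][14-59 FREE]
malloc(27): first-fit scan over [0-13 ALLOC][14-59 FREE] -> 14

Answer: 14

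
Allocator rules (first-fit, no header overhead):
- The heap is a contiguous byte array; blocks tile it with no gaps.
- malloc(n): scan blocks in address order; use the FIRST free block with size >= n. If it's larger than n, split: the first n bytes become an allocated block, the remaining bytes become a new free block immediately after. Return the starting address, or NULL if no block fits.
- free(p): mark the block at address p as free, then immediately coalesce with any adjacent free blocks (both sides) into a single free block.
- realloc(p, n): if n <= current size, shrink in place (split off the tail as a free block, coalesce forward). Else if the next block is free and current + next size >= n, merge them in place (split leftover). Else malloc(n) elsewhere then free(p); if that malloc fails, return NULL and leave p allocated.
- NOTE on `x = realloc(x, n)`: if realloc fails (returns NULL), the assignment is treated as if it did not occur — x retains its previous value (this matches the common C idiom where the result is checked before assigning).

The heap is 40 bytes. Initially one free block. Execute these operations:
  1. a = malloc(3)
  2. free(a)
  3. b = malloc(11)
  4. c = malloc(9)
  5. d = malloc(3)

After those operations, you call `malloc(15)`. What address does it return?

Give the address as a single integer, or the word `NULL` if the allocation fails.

Op 1: a = malloc(3) -> a = 0; heap: [0-2 ALLOC][3-39 FREE]
Op 2: free(a) -> (freed a); heap: [0-39 FREE]
Op 3: b = malloc(11) -> b = 0; heap: [0-10 ALLOC][11-39 FREE]
Op 4: c = malloc(9) -> c = 11; heap: [0-10 ALLOC][11-19 ALLOC][20-39 FREE]
Op 5: d = malloc(3) -> d = 20; heap: [0-10 ALLOC][11-19 ALLOC][20-22 ALLOC][23-39 FREE]
malloc(15): first-fit scan over [0-10 ALLOC][11-19 ALLOC][20-22 ALLOC][23-39 FREE] -> 23

Answer: 23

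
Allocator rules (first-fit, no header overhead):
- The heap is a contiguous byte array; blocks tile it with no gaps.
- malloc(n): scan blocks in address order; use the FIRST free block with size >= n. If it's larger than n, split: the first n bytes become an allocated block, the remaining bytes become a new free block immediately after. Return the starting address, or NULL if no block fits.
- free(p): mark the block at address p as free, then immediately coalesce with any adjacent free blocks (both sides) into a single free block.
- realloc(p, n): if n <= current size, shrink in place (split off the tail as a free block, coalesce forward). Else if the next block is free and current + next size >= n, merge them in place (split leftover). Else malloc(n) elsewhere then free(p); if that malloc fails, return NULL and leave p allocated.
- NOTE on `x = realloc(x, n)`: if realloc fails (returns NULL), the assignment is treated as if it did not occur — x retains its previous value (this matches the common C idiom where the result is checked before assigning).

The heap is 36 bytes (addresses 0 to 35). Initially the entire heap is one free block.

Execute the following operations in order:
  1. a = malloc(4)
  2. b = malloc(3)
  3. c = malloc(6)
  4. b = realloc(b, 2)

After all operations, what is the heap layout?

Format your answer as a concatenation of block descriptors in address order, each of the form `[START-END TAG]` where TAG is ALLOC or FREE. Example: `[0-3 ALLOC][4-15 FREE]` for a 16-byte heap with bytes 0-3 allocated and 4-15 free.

Answer: [0-3 ALLOC][4-5 ALLOC][6-6 FREE][7-12 ALLOC][13-35 FREE]

Derivation:
Op 1: a = malloc(4) -> a = 0; heap: [0-3 ALLOC][4-35 FREE]
Op 2: b = malloc(3) -> b = 4; heap: [0-3 ALLOC][4-6 ALLOC][7-35 FREE]
Op 3: c = malloc(6) -> c = 7; heap: [0-3 ALLOC][4-6 ALLOC][7-12 ALLOC][13-35 FREE]
Op 4: b = realloc(b, 2) -> b = 4; heap: [0-3 ALLOC][4-5 ALLOC][6-6 FREE][7-12 ALLOC][13-35 FREE]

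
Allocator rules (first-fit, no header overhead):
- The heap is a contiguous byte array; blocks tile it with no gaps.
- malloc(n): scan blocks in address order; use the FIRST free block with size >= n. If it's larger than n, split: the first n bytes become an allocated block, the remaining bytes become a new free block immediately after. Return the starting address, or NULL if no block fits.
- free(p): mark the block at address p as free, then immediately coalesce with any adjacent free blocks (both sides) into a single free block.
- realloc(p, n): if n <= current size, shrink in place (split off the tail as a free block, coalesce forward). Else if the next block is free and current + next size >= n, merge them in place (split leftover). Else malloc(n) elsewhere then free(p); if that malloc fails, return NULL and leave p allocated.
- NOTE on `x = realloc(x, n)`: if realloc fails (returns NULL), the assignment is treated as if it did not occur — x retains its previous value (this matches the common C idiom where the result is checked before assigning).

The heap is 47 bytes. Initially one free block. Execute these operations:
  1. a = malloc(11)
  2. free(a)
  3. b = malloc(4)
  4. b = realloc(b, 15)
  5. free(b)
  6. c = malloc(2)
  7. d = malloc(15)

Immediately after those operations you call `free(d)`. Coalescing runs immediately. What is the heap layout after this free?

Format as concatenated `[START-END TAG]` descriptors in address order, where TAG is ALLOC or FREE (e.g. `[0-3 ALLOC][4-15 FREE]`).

Answer: [0-1 ALLOC][2-46 FREE]

Derivation:
Op 1: a = malloc(11) -> a = 0; heap: [0-10 ALLOC][11-46 FREE]
Op 2: free(a) -> (freed a); heap: [0-46 FREE]
Op 3: b = malloc(4) -> b = 0; heap: [0-3 ALLOC][4-46 FREE]
Op 4: b = realloc(b, 15) -> b = 0; heap: [0-14 ALLOC][15-46 FREE]
Op 5: free(b) -> (freed b); heap: [0-46 FREE]
Op 6: c = malloc(2) -> c = 0; heap: [0-1 ALLOC][2-46 FREE]
Op 7: d = malloc(15) -> d = 2; heap: [0-1 ALLOC][2-16 ALLOC][17-46 FREE]
free(d): d = 2 -> block [2-16 ALLOC]; mark free, coalesce with adjacent free neighbors -> [0-1 ALLOC][2-46 FREE]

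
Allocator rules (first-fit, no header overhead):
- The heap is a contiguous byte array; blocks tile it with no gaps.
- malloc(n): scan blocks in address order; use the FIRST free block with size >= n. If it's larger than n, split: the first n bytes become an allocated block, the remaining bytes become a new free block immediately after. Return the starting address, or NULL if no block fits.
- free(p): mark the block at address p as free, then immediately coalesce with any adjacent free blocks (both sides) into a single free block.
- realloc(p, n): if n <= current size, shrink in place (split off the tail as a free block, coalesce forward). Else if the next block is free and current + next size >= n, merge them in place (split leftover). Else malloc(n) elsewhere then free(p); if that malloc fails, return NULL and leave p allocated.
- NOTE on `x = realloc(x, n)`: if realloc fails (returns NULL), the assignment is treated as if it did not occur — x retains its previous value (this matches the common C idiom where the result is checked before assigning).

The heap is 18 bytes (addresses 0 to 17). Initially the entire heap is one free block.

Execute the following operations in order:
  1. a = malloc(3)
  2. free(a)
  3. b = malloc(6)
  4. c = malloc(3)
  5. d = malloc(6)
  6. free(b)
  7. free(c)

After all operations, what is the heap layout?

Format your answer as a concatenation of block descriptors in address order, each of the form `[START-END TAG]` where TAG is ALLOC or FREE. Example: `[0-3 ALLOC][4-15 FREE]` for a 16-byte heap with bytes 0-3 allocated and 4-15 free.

Op 1: a = malloc(3) -> a = 0; heap: [0-2 ALLOC][3-17 FREE]
Op 2: free(a) -> (freed a); heap: [0-17 FREE]
Op 3: b = malloc(6) -> b = 0; heap: [0-5 ALLOC][6-17 FREE]
Op 4: c = malloc(3) -> c = 6; heap: [0-5 ALLOC][6-8 ALLOC][9-17 FREE]
Op 5: d = malloc(6) -> d = 9; heap: [0-5 ALLOC][6-8 ALLOC][9-14 ALLOC][15-17 FREE]
Op 6: free(b) -> (freed b); heap: [0-5 FREE][6-8 ALLOC][9-14 ALLOC][15-17 FREE]
Op 7: free(c) -> (freed c); heap: [0-8 FREE][9-14 ALLOC][15-17 FREE]

Answer: [0-8 FREE][9-14 ALLOC][15-17 FREE]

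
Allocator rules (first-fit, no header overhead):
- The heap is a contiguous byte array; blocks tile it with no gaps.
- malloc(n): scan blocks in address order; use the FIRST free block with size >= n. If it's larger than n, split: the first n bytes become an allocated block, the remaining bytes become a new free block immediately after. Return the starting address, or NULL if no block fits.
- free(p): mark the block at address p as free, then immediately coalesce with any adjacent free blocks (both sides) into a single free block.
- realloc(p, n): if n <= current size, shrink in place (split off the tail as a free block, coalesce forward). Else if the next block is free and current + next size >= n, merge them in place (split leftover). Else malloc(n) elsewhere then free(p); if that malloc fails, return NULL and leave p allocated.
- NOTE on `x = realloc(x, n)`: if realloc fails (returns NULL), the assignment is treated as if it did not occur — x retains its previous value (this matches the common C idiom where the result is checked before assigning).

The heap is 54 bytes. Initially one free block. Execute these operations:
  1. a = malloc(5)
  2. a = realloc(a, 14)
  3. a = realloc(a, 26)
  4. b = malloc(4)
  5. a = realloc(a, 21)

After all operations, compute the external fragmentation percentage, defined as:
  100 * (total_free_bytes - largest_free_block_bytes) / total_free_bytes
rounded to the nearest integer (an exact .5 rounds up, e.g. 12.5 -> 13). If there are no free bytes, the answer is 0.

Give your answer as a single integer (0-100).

Op 1: a = malloc(5) -> a = 0; heap: [0-4 ALLOC][5-53 FREE]
Op 2: a = realloc(a, 14) -> a = 0; heap: [0-13 ALLOC][14-53 FREE]
Op 3: a = realloc(a, 26) -> a = 0; heap: [0-25 ALLOC][26-53 FREE]
Op 4: b = malloc(4) -> b = 26; heap: [0-25 ALLOC][26-29 ALLOC][30-53 FREE]
Op 5: a = realloc(a, 21) -> a = 0; heap: [0-20 ALLOC][21-25 FREE][26-29 ALLOC][30-53 FREE]
Free blocks: [5 24] total_free=29 largest=24 -> 100*(29-24)/29 = 500/29 ≈ 17.241 -> rounds to 17

Answer: 17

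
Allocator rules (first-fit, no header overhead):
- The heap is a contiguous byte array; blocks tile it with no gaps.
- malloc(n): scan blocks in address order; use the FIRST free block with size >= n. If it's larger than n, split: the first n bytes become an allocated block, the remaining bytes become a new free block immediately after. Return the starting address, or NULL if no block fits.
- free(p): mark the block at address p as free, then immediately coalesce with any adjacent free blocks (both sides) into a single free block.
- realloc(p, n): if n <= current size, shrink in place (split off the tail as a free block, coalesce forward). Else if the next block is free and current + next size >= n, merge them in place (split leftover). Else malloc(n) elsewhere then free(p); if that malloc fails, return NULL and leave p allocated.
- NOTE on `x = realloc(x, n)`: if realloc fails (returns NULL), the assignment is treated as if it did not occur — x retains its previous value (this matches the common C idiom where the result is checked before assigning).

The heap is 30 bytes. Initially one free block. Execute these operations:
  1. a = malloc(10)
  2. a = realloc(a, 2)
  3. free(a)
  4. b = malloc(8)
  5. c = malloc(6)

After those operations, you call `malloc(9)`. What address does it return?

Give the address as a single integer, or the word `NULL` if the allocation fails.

Answer: 14

Derivation:
Op 1: a = malloc(10) -> a = 0; heap: [0-9 ALLOC][10-29 FREE]
Op 2: a = realloc(a, 2) -> a = 0; heap: [0-1 ALLOC][2-29 FREE]
Op 3: free(a) -> (freed a); heap: [0-29 FREE]
Op 4: b = malloc(8) -> b = 0; heap: [0-7 ALLOC][8-29 FREE]
Op 5: c = malloc(6) -> c = 8; heap: [0-7 ALLOC][8-13 ALLOC][14-29 FREE]
malloc(9): first-fit scan over [0-7 ALLOC][8-13 ALLOC][14-29 FREE] -> 14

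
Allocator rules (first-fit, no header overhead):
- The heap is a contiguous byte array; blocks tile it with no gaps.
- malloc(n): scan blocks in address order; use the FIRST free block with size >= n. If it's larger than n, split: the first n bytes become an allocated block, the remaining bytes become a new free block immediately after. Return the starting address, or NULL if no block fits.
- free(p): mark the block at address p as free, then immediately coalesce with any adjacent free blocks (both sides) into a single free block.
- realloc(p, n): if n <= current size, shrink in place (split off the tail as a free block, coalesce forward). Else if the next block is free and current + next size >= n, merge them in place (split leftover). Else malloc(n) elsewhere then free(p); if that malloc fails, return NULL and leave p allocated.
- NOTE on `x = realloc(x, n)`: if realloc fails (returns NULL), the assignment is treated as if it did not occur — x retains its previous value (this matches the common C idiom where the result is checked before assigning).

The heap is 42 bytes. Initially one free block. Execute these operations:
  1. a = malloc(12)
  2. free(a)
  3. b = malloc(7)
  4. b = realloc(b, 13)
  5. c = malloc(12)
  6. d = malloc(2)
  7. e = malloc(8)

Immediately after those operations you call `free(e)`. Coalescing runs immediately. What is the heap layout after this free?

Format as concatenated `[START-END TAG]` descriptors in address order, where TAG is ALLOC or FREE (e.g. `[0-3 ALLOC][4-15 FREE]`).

Answer: [0-12 ALLOC][13-24 ALLOC][25-26 ALLOC][27-41 FREE]

Derivation:
Op 1: a = malloc(12) -> a = 0; heap: [0-11 ALLOC][12-41 FREE]
Op 2: free(a) -> (freed a); heap: [0-41 FREE]
Op 3: b = malloc(7) -> b = 0; heap: [0-6 ALLOC][7-41 FREE]
Op 4: b = realloc(b, 13) -> b = 0; heap: [0-12 ALLOC][13-41 FREE]
Op 5: c = malloc(12) -> c = 13; heap: [0-12 ALLOC][13-24 ALLOC][25-41 FREE]
Op 6: d = malloc(2) -> d = 25; heap: [0-12 ALLOC][13-24 ALLOC][25-26 ALLOC][27-41 FREE]
Op 7: e = malloc(8) -> e = 27; heap: [0-12 ALLOC][13-24 ALLOC][25-26 ALLOC][27-34 ALLOC][35-41 FREE]
free(e): e = 27 -> block [27-34 ALLOC]; mark free, coalesce with adjacent free neighbors -> [0-12 ALLOC][13-24 ALLOC][25-26 ALLOC][27-41 FREE]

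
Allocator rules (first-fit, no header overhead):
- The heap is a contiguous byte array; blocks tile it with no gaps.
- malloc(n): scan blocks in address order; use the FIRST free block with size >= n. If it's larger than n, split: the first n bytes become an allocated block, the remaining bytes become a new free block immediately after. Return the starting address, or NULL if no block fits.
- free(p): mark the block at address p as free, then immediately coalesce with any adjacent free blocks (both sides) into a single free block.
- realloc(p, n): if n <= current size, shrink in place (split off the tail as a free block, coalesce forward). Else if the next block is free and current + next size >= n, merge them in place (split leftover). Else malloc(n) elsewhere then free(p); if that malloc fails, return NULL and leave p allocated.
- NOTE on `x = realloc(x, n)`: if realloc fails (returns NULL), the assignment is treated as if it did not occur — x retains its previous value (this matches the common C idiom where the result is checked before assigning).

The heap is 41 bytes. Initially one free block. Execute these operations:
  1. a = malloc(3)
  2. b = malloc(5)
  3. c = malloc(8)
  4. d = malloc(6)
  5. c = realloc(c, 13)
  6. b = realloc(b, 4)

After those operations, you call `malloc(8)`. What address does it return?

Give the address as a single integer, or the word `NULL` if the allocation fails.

Answer: 7

Derivation:
Op 1: a = malloc(3) -> a = 0; heap: [0-2 ALLOC][3-40 FREE]
Op 2: b = malloc(5) -> b = 3; heap: [0-2 ALLOC][3-7 ALLOC][8-40 FREE]
Op 3: c = malloc(8) -> c = 8; heap: [0-2 ALLOC][3-7 ALLOC][8-15 ALLOC][16-40 FREE]
Op 4: d = malloc(6) -> d = 16; heap: [0-2 ALLOC][3-7 ALLOC][8-15 ALLOC][16-21 ALLOC][22-40 FREE]
Op 5: c = realloc(c, 13) -> c = 22; heap: [0-2 ALLOC][3-7 ALLOC][8-15 FREE][16-21 ALLOC][22-34 ALLOC][35-40 FREE]
Op 6: b = realloc(b, 4) -> b = 3; heap: [0-2 ALLOC][3-6 ALLOC][7-15 FREE][16-21 ALLOC][22-34 ALLOC][35-40 FREE]
malloc(8): first-fit scan over [0-2 ALLOC][3-6 ALLOC][7-15 FREE][16-21 ALLOC][22-34 ALLOC][35-40 FREE] -> 7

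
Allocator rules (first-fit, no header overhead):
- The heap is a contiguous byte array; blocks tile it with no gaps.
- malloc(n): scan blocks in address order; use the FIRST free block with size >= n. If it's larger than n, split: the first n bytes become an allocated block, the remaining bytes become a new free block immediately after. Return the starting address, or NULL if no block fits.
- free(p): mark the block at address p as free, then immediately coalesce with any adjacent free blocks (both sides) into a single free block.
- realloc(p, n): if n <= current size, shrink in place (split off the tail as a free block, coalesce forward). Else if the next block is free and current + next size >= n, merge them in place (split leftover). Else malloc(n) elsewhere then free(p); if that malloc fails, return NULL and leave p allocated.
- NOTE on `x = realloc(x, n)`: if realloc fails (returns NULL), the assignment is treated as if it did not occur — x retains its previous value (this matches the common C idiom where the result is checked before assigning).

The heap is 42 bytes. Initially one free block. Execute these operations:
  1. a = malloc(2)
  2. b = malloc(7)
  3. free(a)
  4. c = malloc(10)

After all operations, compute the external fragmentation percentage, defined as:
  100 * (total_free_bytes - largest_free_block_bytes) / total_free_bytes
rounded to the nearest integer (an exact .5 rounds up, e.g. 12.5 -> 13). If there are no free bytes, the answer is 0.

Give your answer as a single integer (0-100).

Op 1: a = malloc(2) -> a = 0; heap: [0-1 ALLOC][2-41 FREE]
Op 2: b = malloc(7) -> b = 2; heap: [0-1 ALLOC][2-8 ALLOC][9-41 FREE]
Op 3: free(a) -> (freed a); heap: [0-1 FREE][2-8 ALLOC][9-41 FREE]
Op 4: c = malloc(10) -> c = 9; heap: [0-1 FREE][2-8 ALLOC][9-18 ALLOC][19-41 FREE]
Free blocks: [2 23] total_free=25 largest=23 -> 100*(25-23)/25 = 200/25 = 8

Answer: 8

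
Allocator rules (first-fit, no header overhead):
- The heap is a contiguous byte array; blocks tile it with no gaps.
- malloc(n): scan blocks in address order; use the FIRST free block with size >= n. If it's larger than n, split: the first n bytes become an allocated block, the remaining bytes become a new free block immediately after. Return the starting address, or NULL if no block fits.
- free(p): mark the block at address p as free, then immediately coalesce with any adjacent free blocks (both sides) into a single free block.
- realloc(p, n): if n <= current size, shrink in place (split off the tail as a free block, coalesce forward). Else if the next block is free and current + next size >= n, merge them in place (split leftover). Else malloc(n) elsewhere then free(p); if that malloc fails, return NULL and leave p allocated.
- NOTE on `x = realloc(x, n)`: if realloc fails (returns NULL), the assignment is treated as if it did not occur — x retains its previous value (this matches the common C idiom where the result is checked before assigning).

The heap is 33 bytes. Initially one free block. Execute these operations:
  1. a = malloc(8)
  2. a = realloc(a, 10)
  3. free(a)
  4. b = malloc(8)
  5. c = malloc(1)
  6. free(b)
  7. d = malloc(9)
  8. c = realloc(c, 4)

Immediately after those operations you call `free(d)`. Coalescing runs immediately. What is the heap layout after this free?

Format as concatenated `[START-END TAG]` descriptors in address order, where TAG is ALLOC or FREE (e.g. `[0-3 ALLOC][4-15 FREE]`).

Op 1: a = malloc(8) -> a = 0; heap: [0-7 ALLOC][8-32 FREE]
Op 2: a = realloc(a, 10) -> a = 0; heap: [0-9 ALLOC][10-32 FREE]
Op 3: free(a) -> (freed a); heap: [0-32 FREE]
Op 4: b = malloc(8) -> b = 0; heap: [0-7 ALLOC][8-32 FREE]
Op 5: c = malloc(1) -> c = 8; heap: [0-7 ALLOC][8-8 ALLOC][9-32 FREE]
Op 6: free(b) -> (freed b); heap: [0-7 FREE][8-8 ALLOC][9-32 FREE]
Op 7: d = malloc(9) -> d = 9; heap: [0-7 FREE][8-8 ALLOC][9-17 ALLOC][18-32 FREE]
Op 8: c = realloc(c, 4) -> c = 0; heap: [0-3 ALLOC][4-8 FREE][9-17 ALLOC][18-32 FREE]
free(d): d = 9 -> block [9-17 ALLOC]; mark free, coalesce with adjacent free neighbors -> [0-3 ALLOC][4-32 FREE]

Answer: [0-3 ALLOC][4-32 FREE]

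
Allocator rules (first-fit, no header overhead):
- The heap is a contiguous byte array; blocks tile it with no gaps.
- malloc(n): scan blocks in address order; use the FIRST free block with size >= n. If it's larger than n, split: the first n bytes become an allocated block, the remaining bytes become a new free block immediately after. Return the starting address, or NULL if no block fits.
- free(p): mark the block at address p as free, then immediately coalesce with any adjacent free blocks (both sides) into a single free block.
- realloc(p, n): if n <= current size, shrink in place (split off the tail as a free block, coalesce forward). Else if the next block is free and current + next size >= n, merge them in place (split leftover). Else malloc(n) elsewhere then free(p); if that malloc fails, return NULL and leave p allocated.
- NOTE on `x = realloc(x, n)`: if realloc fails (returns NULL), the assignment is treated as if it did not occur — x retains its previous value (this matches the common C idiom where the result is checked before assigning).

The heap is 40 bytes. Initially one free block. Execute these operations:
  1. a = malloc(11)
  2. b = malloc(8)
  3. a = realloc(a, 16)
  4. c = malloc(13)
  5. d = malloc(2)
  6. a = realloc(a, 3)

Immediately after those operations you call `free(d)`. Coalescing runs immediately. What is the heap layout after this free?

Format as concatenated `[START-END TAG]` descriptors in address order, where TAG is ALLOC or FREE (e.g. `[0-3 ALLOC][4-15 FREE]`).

Answer: [0-10 FREE][11-18 ALLOC][19-21 ALLOC][22-39 FREE]

Derivation:
Op 1: a = malloc(11) -> a = 0; heap: [0-10 ALLOC][11-39 FREE]
Op 2: b = malloc(8) -> b = 11; heap: [0-10 ALLOC][11-18 ALLOC][19-39 FREE]
Op 3: a = realloc(a, 16) -> a = 19; heap: [0-10 FREE][11-18 ALLOC][19-34 ALLOC][35-39 FREE]
Op 4: c = malloc(13) -> c = NULL; heap: [0-10 FREE][11-18 ALLOC][19-34 ALLOC][35-39 FREE]
Op 5: d = malloc(2) -> d = 0; heap: [0-1 ALLOC][2-10 FREE][11-18 ALLOC][19-34 ALLOC][35-39 FREE]
Op 6: a = realloc(a, 3) -> a = 19; heap: [0-1 ALLOC][2-10 FREE][11-18 ALLOC][19-21 ALLOC][22-39 FREE]
free(d): d = 0 -> block [0-1 ALLOC]; mark free, coalesce with adjacent free neighbors -> [0-10 FREE][11-18 ALLOC][19-21 ALLOC][22-39 FREE]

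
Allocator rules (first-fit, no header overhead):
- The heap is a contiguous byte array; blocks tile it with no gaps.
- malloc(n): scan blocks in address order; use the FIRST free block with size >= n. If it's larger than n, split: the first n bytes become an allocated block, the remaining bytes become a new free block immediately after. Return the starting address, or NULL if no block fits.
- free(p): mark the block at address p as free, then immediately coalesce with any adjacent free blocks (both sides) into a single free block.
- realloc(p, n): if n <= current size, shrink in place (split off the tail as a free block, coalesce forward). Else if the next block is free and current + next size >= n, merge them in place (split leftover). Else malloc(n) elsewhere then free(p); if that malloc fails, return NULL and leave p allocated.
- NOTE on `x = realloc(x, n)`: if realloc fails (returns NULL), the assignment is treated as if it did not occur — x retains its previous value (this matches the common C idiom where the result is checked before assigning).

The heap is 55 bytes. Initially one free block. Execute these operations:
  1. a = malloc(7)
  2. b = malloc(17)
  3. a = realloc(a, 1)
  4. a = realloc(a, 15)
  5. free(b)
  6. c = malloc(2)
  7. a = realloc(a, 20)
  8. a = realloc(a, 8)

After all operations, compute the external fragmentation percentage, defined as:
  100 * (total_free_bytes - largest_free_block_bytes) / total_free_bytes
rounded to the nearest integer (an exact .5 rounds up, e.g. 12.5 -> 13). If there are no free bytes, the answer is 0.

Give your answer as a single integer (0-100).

Answer: 49

Derivation:
Op 1: a = malloc(7) -> a = 0; heap: [0-6 ALLOC][7-54 FREE]
Op 2: b = malloc(17) -> b = 7; heap: [0-6 ALLOC][7-23 ALLOC][24-54 FREE]
Op 3: a = realloc(a, 1) -> a = 0; heap: [0-0 ALLOC][1-6 FREE][7-23 ALLOC][24-54 FREE]
Op 4: a = realloc(a, 15) -> a = 24; heap: [0-6 FREE][7-23 ALLOC][24-38 ALLOC][39-54 FREE]
Op 5: free(b) -> (freed b); heap: [0-23 FREE][24-38 ALLOC][39-54 FREE]
Op 6: c = malloc(2) -> c = 0; heap: [0-1 ALLOC][2-23 FREE][24-38 ALLOC][39-54 FREE]
Op 7: a = realloc(a, 20) -> a = 24; heap: [0-1 ALLOC][2-23 FREE][24-43 ALLOC][44-54 FREE]
Op 8: a = realloc(a, 8) -> a = 24; heap: [0-1 ALLOC][2-23 FREE][24-31 ALLOC][32-54 FREE]
Free blocks: [22 23] total_free=45 largest=23 -> 100*(45-23)/45 = 2200/45 ≈ 48.889 -> rounds to 49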